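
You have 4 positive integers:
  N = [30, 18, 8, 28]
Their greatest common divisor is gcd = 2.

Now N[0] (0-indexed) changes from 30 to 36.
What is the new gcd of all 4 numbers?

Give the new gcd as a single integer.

Answer: 2

Derivation:
Numbers: [30, 18, 8, 28], gcd = 2
Change: index 0, 30 -> 36
gcd of the OTHER numbers (without index 0): gcd([18, 8, 28]) = 2
New gcd = gcd(g_others, new_val) = gcd(2, 36) = 2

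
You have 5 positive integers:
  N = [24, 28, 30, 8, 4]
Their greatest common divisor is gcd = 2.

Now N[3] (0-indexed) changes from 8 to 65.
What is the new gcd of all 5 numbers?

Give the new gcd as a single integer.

Numbers: [24, 28, 30, 8, 4], gcd = 2
Change: index 3, 8 -> 65
gcd of the OTHER numbers (without index 3): gcd([24, 28, 30, 4]) = 2
New gcd = gcd(g_others, new_val) = gcd(2, 65) = 1

Answer: 1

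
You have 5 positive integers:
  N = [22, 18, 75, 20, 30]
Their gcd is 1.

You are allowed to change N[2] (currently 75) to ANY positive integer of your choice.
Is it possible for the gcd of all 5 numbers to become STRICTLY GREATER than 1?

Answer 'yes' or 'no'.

Current gcd = 1
gcd of all OTHER numbers (without N[2]=75): gcd([22, 18, 20, 30]) = 2
The new gcd after any change is gcd(2, new_value).
This can be at most 2.
Since 2 > old gcd 1, the gcd CAN increase (e.g., set N[2] = 2).

Answer: yes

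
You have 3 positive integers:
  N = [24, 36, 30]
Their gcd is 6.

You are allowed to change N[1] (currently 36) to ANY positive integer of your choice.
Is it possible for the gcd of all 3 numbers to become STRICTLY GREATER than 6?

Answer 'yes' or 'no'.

Current gcd = 6
gcd of all OTHER numbers (without N[1]=36): gcd([24, 30]) = 6
The new gcd after any change is gcd(6, new_value).
This can be at most 6.
Since 6 = old gcd 6, the gcd can only stay the same or decrease.

Answer: no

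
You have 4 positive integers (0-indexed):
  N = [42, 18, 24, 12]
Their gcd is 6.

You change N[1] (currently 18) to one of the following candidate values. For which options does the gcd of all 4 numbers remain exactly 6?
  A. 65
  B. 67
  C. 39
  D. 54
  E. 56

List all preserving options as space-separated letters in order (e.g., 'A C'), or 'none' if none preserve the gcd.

Old gcd = 6; gcd of others (without N[1]) = 6
New gcd for candidate v: gcd(6, v). Preserves old gcd iff gcd(6, v) = 6.
  Option A: v=65, gcd(6,65)=1 -> changes
  Option B: v=67, gcd(6,67)=1 -> changes
  Option C: v=39, gcd(6,39)=3 -> changes
  Option D: v=54, gcd(6,54)=6 -> preserves
  Option E: v=56, gcd(6,56)=2 -> changes

Answer: D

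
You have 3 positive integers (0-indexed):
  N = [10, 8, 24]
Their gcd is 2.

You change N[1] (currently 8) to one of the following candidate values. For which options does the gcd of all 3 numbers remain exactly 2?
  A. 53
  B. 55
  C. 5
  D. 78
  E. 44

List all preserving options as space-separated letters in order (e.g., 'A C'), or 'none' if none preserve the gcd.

Old gcd = 2; gcd of others (without N[1]) = 2
New gcd for candidate v: gcd(2, v). Preserves old gcd iff gcd(2, v) = 2.
  Option A: v=53, gcd(2,53)=1 -> changes
  Option B: v=55, gcd(2,55)=1 -> changes
  Option C: v=5, gcd(2,5)=1 -> changes
  Option D: v=78, gcd(2,78)=2 -> preserves
  Option E: v=44, gcd(2,44)=2 -> preserves

Answer: D E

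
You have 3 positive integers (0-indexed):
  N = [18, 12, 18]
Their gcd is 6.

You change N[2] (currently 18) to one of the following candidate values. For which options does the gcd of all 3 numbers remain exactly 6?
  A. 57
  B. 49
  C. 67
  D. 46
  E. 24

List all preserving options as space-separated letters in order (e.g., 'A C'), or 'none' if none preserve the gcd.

Old gcd = 6; gcd of others (without N[2]) = 6
New gcd for candidate v: gcd(6, v). Preserves old gcd iff gcd(6, v) = 6.
  Option A: v=57, gcd(6,57)=3 -> changes
  Option B: v=49, gcd(6,49)=1 -> changes
  Option C: v=67, gcd(6,67)=1 -> changes
  Option D: v=46, gcd(6,46)=2 -> changes
  Option E: v=24, gcd(6,24)=6 -> preserves

Answer: E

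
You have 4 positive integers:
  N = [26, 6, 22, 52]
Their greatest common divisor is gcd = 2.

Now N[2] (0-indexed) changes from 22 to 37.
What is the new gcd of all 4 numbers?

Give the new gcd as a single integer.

Answer: 1

Derivation:
Numbers: [26, 6, 22, 52], gcd = 2
Change: index 2, 22 -> 37
gcd of the OTHER numbers (without index 2): gcd([26, 6, 52]) = 2
New gcd = gcd(g_others, new_val) = gcd(2, 37) = 1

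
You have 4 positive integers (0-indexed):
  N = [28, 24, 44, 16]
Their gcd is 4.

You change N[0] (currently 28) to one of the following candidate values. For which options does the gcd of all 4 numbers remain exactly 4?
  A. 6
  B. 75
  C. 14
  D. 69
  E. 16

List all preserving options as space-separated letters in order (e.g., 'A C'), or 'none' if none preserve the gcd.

Answer: E

Derivation:
Old gcd = 4; gcd of others (without N[0]) = 4
New gcd for candidate v: gcd(4, v). Preserves old gcd iff gcd(4, v) = 4.
  Option A: v=6, gcd(4,6)=2 -> changes
  Option B: v=75, gcd(4,75)=1 -> changes
  Option C: v=14, gcd(4,14)=2 -> changes
  Option D: v=69, gcd(4,69)=1 -> changes
  Option E: v=16, gcd(4,16)=4 -> preserves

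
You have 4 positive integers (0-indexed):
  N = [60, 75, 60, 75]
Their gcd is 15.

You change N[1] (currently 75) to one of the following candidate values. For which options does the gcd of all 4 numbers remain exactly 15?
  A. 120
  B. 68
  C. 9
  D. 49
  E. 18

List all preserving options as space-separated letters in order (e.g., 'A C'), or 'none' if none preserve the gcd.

Old gcd = 15; gcd of others (without N[1]) = 15
New gcd for candidate v: gcd(15, v). Preserves old gcd iff gcd(15, v) = 15.
  Option A: v=120, gcd(15,120)=15 -> preserves
  Option B: v=68, gcd(15,68)=1 -> changes
  Option C: v=9, gcd(15,9)=3 -> changes
  Option D: v=49, gcd(15,49)=1 -> changes
  Option E: v=18, gcd(15,18)=3 -> changes

Answer: A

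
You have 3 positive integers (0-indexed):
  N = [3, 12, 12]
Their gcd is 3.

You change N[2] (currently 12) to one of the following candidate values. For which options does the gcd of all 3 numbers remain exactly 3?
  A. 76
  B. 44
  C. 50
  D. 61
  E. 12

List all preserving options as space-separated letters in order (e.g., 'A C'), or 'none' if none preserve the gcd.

Answer: E

Derivation:
Old gcd = 3; gcd of others (without N[2]) = 3
New gcd for candidate v: gcd(3, v). Preserves old gcd iff gcd(3, v) = 3.
  Option A: v=76, gcd(3,76)=1 -> changes
  Option B: v=44, gcd(3,44)=1 -> changes
  Option C: v=50, gcd(3,50)=1 -> changes
  Option D: v=61, gcd(3,61)=1 -> changes
  Option E: v=12, gcd(3,12)=3 -> preserves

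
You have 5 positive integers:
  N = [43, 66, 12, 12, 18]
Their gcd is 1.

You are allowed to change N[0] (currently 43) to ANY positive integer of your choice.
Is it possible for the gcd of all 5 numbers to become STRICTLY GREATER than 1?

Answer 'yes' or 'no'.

Current gcd = 1
gcd of all OTHER numbers (without N[0]=43): gcd([66, 12, 12, 18]) = 6
The new gcd after any change is gcd(6, new_value).
This can be at most 6.
Since 6 > old gcd 1, the gcd CAN increase (e.g., set N[0] = 6).

Answer: yes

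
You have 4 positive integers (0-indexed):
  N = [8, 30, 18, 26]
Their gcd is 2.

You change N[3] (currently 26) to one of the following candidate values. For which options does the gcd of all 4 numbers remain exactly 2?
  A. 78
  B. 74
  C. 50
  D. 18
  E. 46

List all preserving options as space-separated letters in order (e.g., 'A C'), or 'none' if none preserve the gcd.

Answer: A B C D E

Derivation:
Old gcd = 2; gcd of others (without N[3]) = 2
New gcd for candidate v: gcd(2, v). Preserves old gcd iff gcd(2, v) = 2.
  Option A: v=78, gcd(2,78)=2 -> preserves
  Option B: v=74, gcd(2,74)=2 -> preserves
  Option C: v=50, gcd(2,50)=2 -> preserves
  Option D: v=18, gcd(2,18)=2 -> preserves
  Option E: v=46, gcd(2,46)=2 -> preserves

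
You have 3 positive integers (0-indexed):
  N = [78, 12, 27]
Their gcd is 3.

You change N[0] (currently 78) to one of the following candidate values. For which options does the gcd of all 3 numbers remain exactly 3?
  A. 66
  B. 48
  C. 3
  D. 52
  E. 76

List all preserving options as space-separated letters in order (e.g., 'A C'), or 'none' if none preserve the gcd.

Old gcd = 3; gcd of others (without N[0]) = 3
New gcd for candidate v: gcd(3, v). Preserves old gcd iff gcd(3, v) = 3.
  Option A: v=66, gcd(3,66)=3 -> preserves
  Option B: v=48, gcd(3,48)=3 -> preserves
  Option C: v=3, gcd(3,3)=3 -> preserves
  Option D: v=52, gcd(3,52)=1 -> changes
  Option E: v=76, gcd(3,76)=1 -> changes

Answer: A B C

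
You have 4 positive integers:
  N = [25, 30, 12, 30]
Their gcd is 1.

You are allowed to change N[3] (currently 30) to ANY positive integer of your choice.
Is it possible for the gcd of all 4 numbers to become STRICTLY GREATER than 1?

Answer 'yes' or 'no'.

Answer: no

Derivation:
Current gcd = 1
gcd of all OTHER numbers (without N[3]=30): gcd([25, 30, 12]) = 1
The new gcd after any change is gcd(1, new_value).
This can be at most 1.
Since 1 = old gcd 1, the gcd can only stay the same or decrease.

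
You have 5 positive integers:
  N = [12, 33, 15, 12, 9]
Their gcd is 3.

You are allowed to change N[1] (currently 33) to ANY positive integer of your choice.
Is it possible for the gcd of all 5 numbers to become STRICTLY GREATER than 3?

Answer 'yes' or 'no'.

Current gcd = 3
gcd of all OTHER numbers (without N[1]=33): gcd([12, 15, 12, 9]) = 3
The new gcd after any change is gcd(3, new_value).
This can be at most 3.
Since 3 = old gcd 3, the gcd can only stay the same or decrease.

Answer: no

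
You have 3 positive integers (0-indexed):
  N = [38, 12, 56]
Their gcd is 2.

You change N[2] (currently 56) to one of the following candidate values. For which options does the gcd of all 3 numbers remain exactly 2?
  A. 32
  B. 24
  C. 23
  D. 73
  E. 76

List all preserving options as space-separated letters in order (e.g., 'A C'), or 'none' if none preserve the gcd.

Old gcd = 2; gcd of others (without N[2]) = 2
New gcd for candidate v: gcd(2, v). Preserves old gcd iff gcd(2, v) = 2.
  Option A: v=32, gcd(2,32)=2 -> preserves
  Option B: v=24, gcd(2,24)=2 -> preserves
  Option C: v=23, gcd(2,23)=1 -> changes
  Option D: v=73, gcd(2,73)=1 -> changes
  Option E: v=76, gcd(2,76)=2 -> preserves

Answer: A B E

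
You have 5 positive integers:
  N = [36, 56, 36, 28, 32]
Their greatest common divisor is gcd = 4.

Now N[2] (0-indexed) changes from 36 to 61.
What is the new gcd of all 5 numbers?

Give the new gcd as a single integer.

Numbers: [36, 56, 36, 28, 32], gcd = 4
Change: index 2, 36 -> 61
gcd of the OTHER numbers (without index 2): gcd([36, 56, 28, 32]) = 4
New gcd = gcd(g_others, new_val) = gcd(4, 61) = 1

Answer: 1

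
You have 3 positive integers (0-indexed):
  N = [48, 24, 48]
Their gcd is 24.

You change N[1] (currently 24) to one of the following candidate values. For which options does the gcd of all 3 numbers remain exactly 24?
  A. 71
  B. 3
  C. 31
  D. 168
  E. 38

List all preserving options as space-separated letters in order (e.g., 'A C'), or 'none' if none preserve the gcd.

Answer: D

Derivation:
Old gcd = 24; gcd of others (without N[1]) = 48
New gcd for candidate v: gcd(48, v). Preserves old gcd iff gcd(48, v) = 24.
  Option A: v=71, gcd(48,71)=1 -> changes
  Option B: v=3, gcd(48,3)=3 -> changes
  Option C: v=31, gcd(48,31)=1 -> changes
  Option D: v=168, gcd(48,168)=24 -> preserves
  Option E: v=38, gcd(48,38)=2 -> changes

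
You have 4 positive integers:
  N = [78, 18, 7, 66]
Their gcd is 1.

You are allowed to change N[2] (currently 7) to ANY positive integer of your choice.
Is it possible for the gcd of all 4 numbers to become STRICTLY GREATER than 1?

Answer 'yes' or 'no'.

Current gcd = 1
gcd of all OTHER numbers (without N[2]=7): gcd([78, 18, 66]) = 6
The new gcd after any change is gcd(6, new_value).
This can be at most 6.
Since 6 > old gcd 1, the gcd CAN increase (e.g., set N[2] = 6).

Answer: yes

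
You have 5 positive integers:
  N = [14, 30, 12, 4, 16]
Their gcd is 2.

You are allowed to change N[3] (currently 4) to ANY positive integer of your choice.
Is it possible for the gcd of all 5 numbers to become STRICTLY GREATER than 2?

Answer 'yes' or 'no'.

Answer: no

Derivation:
Current gcd = 2
gcd of all OTHER numbers (without N[3]=4): gcd([14, 30, 12, 16]) = 2
The new gcd after any change is gcd(2, new_value).
This can be at most 2.
Since 2 = old gcd 2, the gcd can only stay the same or decrease.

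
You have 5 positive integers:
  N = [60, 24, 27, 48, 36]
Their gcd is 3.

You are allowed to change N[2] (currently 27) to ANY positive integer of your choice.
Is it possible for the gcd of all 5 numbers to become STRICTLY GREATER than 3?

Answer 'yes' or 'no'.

Answer: yes

Derivation:
Current gcd = 3
gcd of all OTHER numbers (without N[2]=27): gcd([60, 24, 48, 36]) = 12
The new gcd after any change is gcd(12, new_value).
This can be at most 12.
Since 12 > old gcd 3, the gcd CAN increase (e.g., set N[2] = 12).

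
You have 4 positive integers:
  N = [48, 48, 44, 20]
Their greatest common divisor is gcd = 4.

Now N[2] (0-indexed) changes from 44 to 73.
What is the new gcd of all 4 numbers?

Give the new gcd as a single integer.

Numbers: [48, 48, 44, 20], gcd = 4
Change: index 2, 44 -> 73
gcd of the OTHER numbers (without index 2): gcd([48, 48, 20]) = 4
New gcd = gcd(g_others, new_val) = gcd(4, 73) = 1

Answer: 1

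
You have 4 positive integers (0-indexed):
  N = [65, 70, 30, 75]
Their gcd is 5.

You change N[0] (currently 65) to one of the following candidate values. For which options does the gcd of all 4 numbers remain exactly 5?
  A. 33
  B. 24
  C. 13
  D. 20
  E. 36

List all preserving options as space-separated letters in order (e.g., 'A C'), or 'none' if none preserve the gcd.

Old gcd = 5; gcd of others (without N[0]) = 5
New gcd for candidate v: gcd(5, v). Preserves old gcd iff gcd(5, v) = 5.
  Option A: v=33, gcd(5,33)=1 -> changes
  Option B: v=24, gcd(5,24)=1 -> changes
  Option C: v=13, gcd(5,13)=1 -> changes
  Option D: v=20, gcd(5,20)=5 -> preserves
  Option E: v=36, gcd(5,36)=1 -> changes

Answer: D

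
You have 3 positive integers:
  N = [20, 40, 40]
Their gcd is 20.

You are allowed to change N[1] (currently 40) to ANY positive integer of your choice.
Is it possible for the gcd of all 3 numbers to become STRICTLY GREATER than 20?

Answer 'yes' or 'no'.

Current gcd = 20
gcd of all OTHER numbers (without N[1]=40): gcd([20, 40]) = 20
The new gcd after any change is gcd(20, new_value).
This can be at most 20.
Since 20 = old gcd 20, the gcd can only stay the same or decrease.

Answer: no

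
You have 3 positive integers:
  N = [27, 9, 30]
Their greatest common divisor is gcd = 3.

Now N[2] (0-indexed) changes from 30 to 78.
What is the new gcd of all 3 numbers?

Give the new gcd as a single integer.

Answer: 3

Derivation:
Numbers: [27, 9, 30], gcd = 3
Change: index 2, 30 -> 78
gcd of the OTHER numbers (without index 2): gcd([27, 9]) = 9
New gcd = gcd(g_others, new_val) = gcd(9, 78) = 3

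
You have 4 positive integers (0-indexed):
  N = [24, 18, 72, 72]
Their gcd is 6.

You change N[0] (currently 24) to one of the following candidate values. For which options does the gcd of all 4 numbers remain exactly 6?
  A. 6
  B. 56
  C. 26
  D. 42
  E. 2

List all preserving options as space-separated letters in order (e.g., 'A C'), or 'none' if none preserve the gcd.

Old gcd = 6; gcd of others (without N[0]) = 18
New gcd for candidate v: gcd(18, v). Preserves old gcd iff gcd(18, v) = 6.
  Option A: v=6, gcd(18,6)=6 -> preserves
  Option B: v=56, gcd(18,56)=2 -> changes
  Option C: v=26, gcd(18,26)=2 -> changes
  Option D: v=42, gcd(18,42)=6 -> preserves
  Option E: v=2, gcd(18,2)=2 -> changes

Answer: A D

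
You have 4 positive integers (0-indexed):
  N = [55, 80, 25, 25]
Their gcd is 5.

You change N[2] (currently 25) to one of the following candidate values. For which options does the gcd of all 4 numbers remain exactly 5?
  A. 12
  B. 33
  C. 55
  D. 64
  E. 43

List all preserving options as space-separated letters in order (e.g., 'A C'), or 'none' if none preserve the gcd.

Answer: C

Derivation:
Old gcd = 5; gcd of others (without N[2]) = 5
New gcd for candidate v: gcd(5, v). Preserves old gcd iff gcd(5, v) = 5.
  Option A: v=12, gcd(5,12)=1 -> changes
  Option B: v=33, gcd(5,33)=1 -> changes
  Option C: v=55, gcd(5,55)=5 -> preserves
  Option D: v=64, gcd(5,64)=1 -> changes
  Option E: v=43, gcd(5,43)=1 -> changes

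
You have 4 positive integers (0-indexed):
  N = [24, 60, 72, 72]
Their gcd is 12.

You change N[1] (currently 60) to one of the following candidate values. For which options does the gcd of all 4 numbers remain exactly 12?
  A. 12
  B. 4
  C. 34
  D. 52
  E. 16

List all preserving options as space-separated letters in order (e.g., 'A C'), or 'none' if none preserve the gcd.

Answer: A

Derivation:
Old gcd = 12; gcd of others (without N[1]) = 24
New gcd for candidate v: gcd(24, v). Preserves old gcd iff gcd(24, v) = 12.
  Option A: v=12, gcd(24,12)=12 -> preserves
  Option B: v=4, gcd(24,4)=4 -> changes
  Option C: v=34, gcd(24,34)=2 -> changes
  Option D: v=52, gcd(24,52)=4 -> changes
  Option E: v=16, gcd(24,16)=8 -> changes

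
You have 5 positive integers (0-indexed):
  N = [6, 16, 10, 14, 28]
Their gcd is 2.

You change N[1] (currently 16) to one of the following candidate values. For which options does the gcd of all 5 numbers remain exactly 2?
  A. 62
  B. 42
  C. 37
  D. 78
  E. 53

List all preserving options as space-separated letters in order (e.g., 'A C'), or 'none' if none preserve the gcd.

Answer: A B D

Derivation:
Old gcd = 2; gcd of others (without N[1]) = 2
New gcd for candidate v: gcd(2, v). Preserves old gcd iff gcd(2, v) = 2.
  Option A: v=62, gcd(2,62)=2 -> preserves
  Option B: v=42, gcd(2,42)=2 -> preserves
  Option C: v=37, gcd(2,37)=1 -> changes
  Option D: v=78, gcd(2,78)=2 -> preserves
  Option E: v=53, gcd(2,53)=1 -> changes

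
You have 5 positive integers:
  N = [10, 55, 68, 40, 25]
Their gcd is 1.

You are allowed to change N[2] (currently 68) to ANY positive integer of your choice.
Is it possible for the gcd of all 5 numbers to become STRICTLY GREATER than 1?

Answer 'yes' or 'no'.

Current gcd = 1
gcd of all OTHER numbers (without N[2]=68): gcd([10, 55, 40, 25]) = 5
The new gcd after any change is gcd(5, new_value).
This can be at most 5.
Since 5 > old gcd 1, the gcd CAN increase (e.g., set N[2] = 5).

Answer: yes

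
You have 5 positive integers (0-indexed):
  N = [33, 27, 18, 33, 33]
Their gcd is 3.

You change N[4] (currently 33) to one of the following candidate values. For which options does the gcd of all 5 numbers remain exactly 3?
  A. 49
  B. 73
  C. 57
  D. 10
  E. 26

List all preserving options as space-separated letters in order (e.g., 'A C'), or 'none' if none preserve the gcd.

Answer: C

Derivation:
Old gcd = 3; gcd of others (without N[4]) = 3
New gcd for candidate v: gcd(3, v). Preserves old gcd iff gcd(3, v) = 3.
  Option A: v=49, gcd(3,49)=1 -> changes
  Option B: v=73, gcd(3,73)=1 -> changes
  Option C: v=57, gcd(3,57)=3 -> preserves
  Option D: v=10, gcd(3,10)=1 -> changes
  Option E: v=26, gcd(3,26)=1 -> changes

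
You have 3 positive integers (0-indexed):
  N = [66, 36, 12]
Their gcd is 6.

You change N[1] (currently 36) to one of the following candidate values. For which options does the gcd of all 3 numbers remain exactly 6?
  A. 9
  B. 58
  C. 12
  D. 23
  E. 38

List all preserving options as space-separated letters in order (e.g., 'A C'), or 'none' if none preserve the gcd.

Old gcd = 6; gcd of others (without N[1]) = 6
New gcd for candidate v: gcd(6, v). Preserves old gcd iff gcd(6, v) = 6.
  Option A: v=9, gcd(6,9)=3 -> changes
  Option B: v=58, gcd(6,58)=2 -> changes
  Option C: v=12, gcd(6,12)=6 -> preserves
  Option D: v=23, gcd(6,23)=1 -> changes
  Option E: v=38, gcd(6,38)=2 -> changes

Answer: C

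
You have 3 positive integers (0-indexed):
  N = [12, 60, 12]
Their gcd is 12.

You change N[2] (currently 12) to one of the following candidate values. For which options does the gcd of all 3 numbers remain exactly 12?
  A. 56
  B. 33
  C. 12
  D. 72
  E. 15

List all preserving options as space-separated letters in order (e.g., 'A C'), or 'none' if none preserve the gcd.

Answer: C D

Derivation:
Old gcd = 12; gcd of others (without N[2]) = 12
New gcd for candidate v: gcd(12, v). Preserves old gcd iff gcd(12, v) = 12.
  Option A: v=56, gcd(12,56)=4 -> changes
  Option B: v=33, gcd(12,33)=3 -> changes
  Option C: v=12, gcd(12,12)=12 -> preserves
  Option D: v=72, gcd(12,72)=12 -> preserves
  Option E: v=15, gcd(12,15)=3 -> changes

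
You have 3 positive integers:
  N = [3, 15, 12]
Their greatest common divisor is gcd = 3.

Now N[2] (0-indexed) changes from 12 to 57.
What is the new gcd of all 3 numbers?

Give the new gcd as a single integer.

Numbers: [3, 15, 12], gcd = 3
Change: index 2, 12 -> 57
gcd of the OTHER numbers (without index 2): gcd([3, 15]) = 3
New gcd = gcd(g_others, new_val) = gcd(3, 57) = 3

Answer: 3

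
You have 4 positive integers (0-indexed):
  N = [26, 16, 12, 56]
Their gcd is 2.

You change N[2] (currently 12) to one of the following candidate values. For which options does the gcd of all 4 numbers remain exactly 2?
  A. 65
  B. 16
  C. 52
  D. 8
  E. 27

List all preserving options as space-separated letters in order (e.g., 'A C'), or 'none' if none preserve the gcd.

Old gcd = 2; gcd of others (without N[2]) = 2
New gcd for candidate v: gcd(2, v). Preserves old gcd iff gcd(2, v) = 2.
  Option A: v=65, gcd(2,65)=1 -> changes
  Option B: v=16, gcd(2,16)=2 -> preserves
  Option C: v=52, gcd(2,52)=2 -> preserves
  Option D: v=8, gcd(2,8)=2 -> preserves
  Option E: v=27, gcd(2,27)=1 -> changes

Answer: B C D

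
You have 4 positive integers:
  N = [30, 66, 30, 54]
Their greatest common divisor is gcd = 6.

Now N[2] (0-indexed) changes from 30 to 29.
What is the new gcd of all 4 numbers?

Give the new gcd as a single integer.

Answer: 1

Derivation:
Numbers: [30, 66, 30, 54], gcd = 6
Change: index 2, 30 -> 29
gcd of the OTHER numbers (without index 2): gcd([30, 66, 54]) = 6
New gcd = gcd(g_others, new_val) = gcd(6, 29) = 1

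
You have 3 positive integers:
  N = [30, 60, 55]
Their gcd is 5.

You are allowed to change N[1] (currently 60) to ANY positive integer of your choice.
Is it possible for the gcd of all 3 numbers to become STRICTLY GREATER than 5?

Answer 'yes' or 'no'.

Answer: no

Derivation:
Current gcd = 5
gcd of all OTHER numbers (without N[1]=60): gcd([30, 55]) = 5
The new gcd after any change is gcd(5, new_value).
This can be at most 5.
Since 5 = old gcd 5, the gcd can only stay the same or decrease.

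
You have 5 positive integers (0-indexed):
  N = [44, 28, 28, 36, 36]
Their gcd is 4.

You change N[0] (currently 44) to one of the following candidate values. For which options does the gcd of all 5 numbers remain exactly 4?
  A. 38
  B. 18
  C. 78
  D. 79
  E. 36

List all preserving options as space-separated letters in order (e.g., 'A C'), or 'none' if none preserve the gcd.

Answer: E

Derivation:
Old gcd = 4; gcd of others (without N[0]) = 4
New gcd for candidate v: gcd(4, v). Preserves old gcd iff gcd(4, v) = 4.
  Option A: v=38, gcd(4,38)=2 -> changes
  Option B: v=18, gcd(4,18)=2 -> changes
  Option C: v=78, gcd(4,78)=2 -> changes
  Option D: v=79, gcd(4,79)=1 -> changes
  Option E: v=36, gcd(4,36)=4 -> preserves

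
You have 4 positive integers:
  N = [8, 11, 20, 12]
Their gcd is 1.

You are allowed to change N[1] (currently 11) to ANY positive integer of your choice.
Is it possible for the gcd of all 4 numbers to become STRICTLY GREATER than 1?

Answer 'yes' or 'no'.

Current gcd = 1
gcd of all OTHER numbers (without N[1]=11): gcd([8, 20, 12]) = 4
The new gcd after any change is gcd(4, new_value).
This can be at most 4.
Since 4 > old gcd 1, the gcd CAN increase (e.g., set N[1] = 4).

Answer: yes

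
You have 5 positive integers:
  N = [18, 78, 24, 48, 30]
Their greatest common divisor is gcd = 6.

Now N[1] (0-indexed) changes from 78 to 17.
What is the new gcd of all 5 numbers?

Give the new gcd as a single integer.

Numbers: [18, 78, 24, 48, 30], gcd = 6
Change: index 1, 78 -> 17
gcd of the OTHER numbers (without index 1): gcd([18, 24, 48, 30]) = 6
New gcd = gcd(g_others, new_val) = gcd(6, 17) = 1

Answer: 1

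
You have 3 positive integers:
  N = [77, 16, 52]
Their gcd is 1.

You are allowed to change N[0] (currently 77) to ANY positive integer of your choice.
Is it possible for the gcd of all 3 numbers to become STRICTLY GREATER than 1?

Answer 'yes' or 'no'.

Current gcd = 1
gcd of all OTHER numbers (without N[0]=77): gcd([16, 52]) = 4
The new gcd after any change is gcd(4, new_value).
This can be at most 4.
Since 4 > old gcd 1, the gcd CAN increase (e.g., set N[0] = 4).

Answer: yes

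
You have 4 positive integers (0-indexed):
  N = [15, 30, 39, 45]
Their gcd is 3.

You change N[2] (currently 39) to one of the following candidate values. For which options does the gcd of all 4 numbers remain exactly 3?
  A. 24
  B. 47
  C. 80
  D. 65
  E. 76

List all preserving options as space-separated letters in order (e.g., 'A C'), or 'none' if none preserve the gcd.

Old gcd = 3; gcd of others (without N[2]) = 15
New gcd for candidate v: gcd(15, v). Preserves old gcd iff gcd(15, v) = 3.
  Option A: v=24, gcd(15,24)=3 -> preserves
  Option B: v=47, gcd(15,47)=1 -> changes
  Option C: v=80, gcd(15,80)=5 -> changes
  Option D: v=65, gcd(15,65)=5 -> changes
  Option E: v=76, gcd(15,76)=1 -> changes

Answer: A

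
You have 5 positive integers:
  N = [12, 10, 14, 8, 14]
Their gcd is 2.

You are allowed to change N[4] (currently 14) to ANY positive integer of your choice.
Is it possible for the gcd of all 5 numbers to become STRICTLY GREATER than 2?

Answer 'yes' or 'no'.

Current gcd = 2
gcd of all OTHER numbers (without N[4]=14): gcd([12, 10, 14, 8]) = 2
The new gcd after any change is gcd(2, new_value).
This can be at most 2.
Since 2 = old gcd 2, the gcd can only stay the same or decrease.

Answer: no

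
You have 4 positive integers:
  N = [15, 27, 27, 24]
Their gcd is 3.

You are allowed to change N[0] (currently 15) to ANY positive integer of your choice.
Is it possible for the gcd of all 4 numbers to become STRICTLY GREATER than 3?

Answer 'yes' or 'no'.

Current gcd = 3
gcd of all OTHER numbers (without N[0]=15): gcd([27, 27, 24]) = 3
The new gcd after any change is gcd(3, new_value).
This can be at most 3.
Since 3 = old gcd 3, the gcd can only stay the same or decrease.

Answer: no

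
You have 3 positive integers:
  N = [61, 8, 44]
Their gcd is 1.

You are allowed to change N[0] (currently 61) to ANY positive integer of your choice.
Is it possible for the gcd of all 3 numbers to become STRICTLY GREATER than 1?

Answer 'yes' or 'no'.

Current gcd = 1
gcd of all OTHER numbers (without N[0]=61): gcd([8, 44]) = 4
The new gcd after any change is gcd(4, new_value).
This can be at most 4.
Since 4 > old gcd 1, the gcd CAN increase (e.g., set N[0] = 4).

Answer: yes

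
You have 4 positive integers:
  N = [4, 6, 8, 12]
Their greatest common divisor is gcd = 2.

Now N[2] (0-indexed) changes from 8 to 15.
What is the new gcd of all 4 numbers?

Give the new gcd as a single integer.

Answer: 1

Derivation:
Numbers: [4, 6, 8, 12], gcd = 2
Change: index 2, 8 -> 15
gcd of the OTHER numbers (without index 2): gcd([4, 6, 12]) = 2
New gcd = gcd(g_others, new_val) = gcd(2, 15) = 1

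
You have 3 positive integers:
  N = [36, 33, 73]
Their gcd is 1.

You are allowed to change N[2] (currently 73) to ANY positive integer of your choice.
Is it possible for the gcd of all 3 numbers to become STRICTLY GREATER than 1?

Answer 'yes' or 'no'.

Current gcd = 1
gcd of all OTHER numbers (without N[2]=73): gcd([36, 33]) = 3
The new gcd after any change is gcd(3, new_value).
This can be at most 3.
Since 3 > old gcd 1, the gcd CAN increase (e.g., set N[2] = 3).

Answer: yes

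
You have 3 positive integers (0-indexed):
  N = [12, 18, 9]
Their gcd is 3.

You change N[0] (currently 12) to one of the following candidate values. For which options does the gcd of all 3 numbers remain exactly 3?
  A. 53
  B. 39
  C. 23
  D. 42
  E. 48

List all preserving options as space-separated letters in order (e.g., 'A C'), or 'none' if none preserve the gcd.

Old gcd = 3; gcd of others (without N[0]) = 9
New gcd for candidate v: gcd(9, v). Preserves old gcd iff gcd(9, v) = 3.
  Option A: v=53, gcd(9,53)=1 -> changes
  Option B: v=39, gcd(9,39)=3 -> preserves
  Option C: v=23, gcd(9,23)=1 -> changes
  Option D: v=42, gcd(9,42)=3 -> preserves
  Option E: v=48, gcd(9,48)=3 -> preserves

Answer: B D E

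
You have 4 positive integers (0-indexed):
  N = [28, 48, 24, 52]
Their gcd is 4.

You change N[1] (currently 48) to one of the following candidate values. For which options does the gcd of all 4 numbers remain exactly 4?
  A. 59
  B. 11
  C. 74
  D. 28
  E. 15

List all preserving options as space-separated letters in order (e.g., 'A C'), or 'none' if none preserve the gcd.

Old gcd = 4; gcd of others (without N[1]) = 4
New gcd for candidate v: gcd(4, v). Preserves old gcd iff gcd(4, v) = 4.
  Option A: v=59, gcd(4,59)=1 -> changes
  Option B: v=11, gcd(4,11)=1 -> changes
  Option C: v=74, gcd(4,74)=2 -> changes
  Option D: v=28, gcd(4,28)=4 -> preserves
  Option E: v=15, gcd(4,15)=1 -> changes

Answer: D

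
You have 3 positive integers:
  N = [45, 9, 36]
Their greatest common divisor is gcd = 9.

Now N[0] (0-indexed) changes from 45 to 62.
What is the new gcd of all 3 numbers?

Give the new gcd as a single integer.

Answer: 1

Derivation:
Numbers: [45, 9, 36], gcd = 9
Change: index 0, 45 -> 62
gcd of the OTHER numbers (without index 0): gcd([9, 36]) = 9
New gcd = gcd(g_others, new_val) = gcd(9, 62) = 1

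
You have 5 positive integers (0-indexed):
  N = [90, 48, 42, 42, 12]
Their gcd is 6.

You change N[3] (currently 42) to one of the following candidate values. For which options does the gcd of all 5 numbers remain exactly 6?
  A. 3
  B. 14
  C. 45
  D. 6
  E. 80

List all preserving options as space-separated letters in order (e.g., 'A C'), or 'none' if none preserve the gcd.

Answer: D

Derivation:
Old gcd = 6; gcd of others (without N[3]) = 6
New gcd for candidate v: gcd(6, v). Preserves old gcd iff gcd(6, v) = 6.
  Option A: v=3, gcd(6,3)=3 -> changes
  Option B: v=14, gcd(6,14)=2 -> changes
  Option C: v=45, gcd(6,45)=3 -> changes
  Option D: v=6, gcd(6,6)=6 -> preserves
  Option E: v=80, gcd(6,80)=2 -> changes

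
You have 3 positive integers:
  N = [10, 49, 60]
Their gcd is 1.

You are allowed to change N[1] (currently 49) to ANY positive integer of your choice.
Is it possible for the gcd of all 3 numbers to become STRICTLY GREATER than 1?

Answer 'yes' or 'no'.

Current gcd = 1
gcd of all OTHER numbers (without N[1]=49): gcd([10, 60]) = 10
The new gcd after any change is gcd(10, new_value).
This can be at most 10.
Since 10 > old gcd 1, the gcd CAN increase (e.g., set N[1] = 10).

Answer: yes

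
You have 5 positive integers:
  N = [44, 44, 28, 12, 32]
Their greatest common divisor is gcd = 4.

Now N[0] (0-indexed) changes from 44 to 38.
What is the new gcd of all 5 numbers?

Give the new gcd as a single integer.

Answer: 2

Derivation:
Numbers: [44, 44, 28, 12, 32], gcd = 4
Change: index 0, 44 -> 38
gcd of the OTHER numbers (without index 0): gcd([44, 28, 12, 32]) = 4
New gcd = gcd(g_others, new_val) = gcd(4, 38) = 2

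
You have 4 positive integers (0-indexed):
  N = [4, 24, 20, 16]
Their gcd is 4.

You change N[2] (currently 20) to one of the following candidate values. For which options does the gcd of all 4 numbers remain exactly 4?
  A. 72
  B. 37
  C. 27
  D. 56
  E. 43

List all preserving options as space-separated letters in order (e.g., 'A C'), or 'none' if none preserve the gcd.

Old gcd = 4; gcd of others (without N[2]) = 4
New gcd for candidate v: gcd(4, v). Preserves old gcd iff gcd(4, v) = 4.
  Option A: v=72, gcd(4,72)=4 -> preserves
  Option B: v=37, gcd(4,37)=1 -> changes
  Option C: v=27, gcd(4,27)=1 -> changes
  Option D: v=56, gcd(4,56)=4 -> preserves
  Option E: v=43, gcd(4,43)=1 -> changes

Answer: A D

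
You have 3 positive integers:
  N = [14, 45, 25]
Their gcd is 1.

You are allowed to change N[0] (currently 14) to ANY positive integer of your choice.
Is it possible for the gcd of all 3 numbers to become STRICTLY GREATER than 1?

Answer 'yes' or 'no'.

Answer: yes

Derivation:
Current gcd = 1
gcd of all OTHER numbers (without N[0]=14): gcd([45, 25]) = 5
The new gcd after any change is gcd(5, new_value).
This can be at most 5.
Since 5 > old gcd 1, the gcd CAN increase (e.g., set N[0] = 5).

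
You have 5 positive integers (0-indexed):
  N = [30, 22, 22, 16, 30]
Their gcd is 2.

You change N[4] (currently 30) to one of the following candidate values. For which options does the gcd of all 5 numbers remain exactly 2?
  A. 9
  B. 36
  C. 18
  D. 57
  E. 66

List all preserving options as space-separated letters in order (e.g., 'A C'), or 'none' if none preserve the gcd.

Answer: B C E

Derivation:
Old gcd = 2; gcd of others (without N[4]) = 2
New gcd for candidate v: gcd(2, v). Preserves old gcd iff gcd(2, v) = 2.
  Option A: v=9, gcd(2,9)=1 -> changes
  Option B: v=36, gcd(2,36)=2 -> preserves
  Option C: v=18, gcd(2,18)=2 -> preserves
  Option D: v=57, gcd(2,57)=1 -> changes
  Option E: v=66, gcd(2,66)=2 -> preserves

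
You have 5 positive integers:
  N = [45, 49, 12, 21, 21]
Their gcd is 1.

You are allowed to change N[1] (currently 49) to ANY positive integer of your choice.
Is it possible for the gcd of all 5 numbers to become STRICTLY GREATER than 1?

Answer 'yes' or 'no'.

Answer: yes

Derivation:
Current gcd = 1
gcd of all OTHER numbers (without N[1]=49): gcd([45, 12, 21, 21]) = 3
The new gcd after any change is gcd(3, new_value).
This can be at most 3.
Since 3 > old gcd 1, the gcd CAN increase (e.g., set N[1] = 3).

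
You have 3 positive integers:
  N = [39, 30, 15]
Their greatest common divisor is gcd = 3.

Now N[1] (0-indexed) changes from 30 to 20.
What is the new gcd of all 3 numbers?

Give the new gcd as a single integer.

Numbers: [39, 30, 15], gcd = 3
Change: index 1, 30 -> 20
gcd of the OTHER numbers (without index 1): gcd([39, 15]) = 3
New gcd = gcd(g_others, new_val) = gcd(3, 20) = 1

Answer: 1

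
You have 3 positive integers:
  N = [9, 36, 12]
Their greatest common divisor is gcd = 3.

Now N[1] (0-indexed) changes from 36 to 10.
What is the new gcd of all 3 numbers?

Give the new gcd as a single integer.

Numbers: [9, 36, 12], gcd = 3
Change: index 1, 36 -> 10
gcd of the OTHER numbers (without index 1): gcd([9, 12]) = 3
New gcd = gcd(g_others, new_val) = gcd(3, 10) = 1

Answer: 1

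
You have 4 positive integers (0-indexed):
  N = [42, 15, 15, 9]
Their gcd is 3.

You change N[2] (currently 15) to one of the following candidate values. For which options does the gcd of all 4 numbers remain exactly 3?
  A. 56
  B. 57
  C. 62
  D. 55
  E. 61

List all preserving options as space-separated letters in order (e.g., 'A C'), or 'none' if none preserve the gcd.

Old gcd = 3; gcd of others (without N[2]) = 3
New gcd for candidate v: gcd(3, v). Preserves old gcd iff gcd(3, v) = 3.
  Option A: v=56, gcd(3,56)=1 -> changes
  Option B: v=57, gcd(3,57)=3 -> preserves
  Option C: v=62, gcd(3,62)=1 -> changes
  Option D: v=55, gcd(3,55)=1 -> changes
  Option E: v=61, gcd(3,61)=1 -> changes

Answer: B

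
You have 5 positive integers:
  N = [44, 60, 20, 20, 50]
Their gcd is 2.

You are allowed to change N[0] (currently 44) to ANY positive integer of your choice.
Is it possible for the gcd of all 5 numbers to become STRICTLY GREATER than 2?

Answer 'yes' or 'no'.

Current gcd = 2
gcd of all OTHER numbers (without N[0]=44): gcd([60, 20, 20, 50]) = 10
The new gcd after any change is gcd(10, new_value).
This can be at most 10.
Since 10 > old gcd 2, the gcd CAN increase (e.g., set N[0] = 10).

Answer: yes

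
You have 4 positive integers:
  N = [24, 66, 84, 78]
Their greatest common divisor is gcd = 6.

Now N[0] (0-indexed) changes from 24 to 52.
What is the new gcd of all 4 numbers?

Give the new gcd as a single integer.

Answer: 2

Derivation:
Numbers: [24, 66, 84, 78], gcd = 6
Change: index 0, 24 -> 52
gcd of the OTHER numbers (without index 0): gcd([66, 84, 78]) = 6
New gcd = gcd(g_others, new_val) = gcd(6, 52) = 2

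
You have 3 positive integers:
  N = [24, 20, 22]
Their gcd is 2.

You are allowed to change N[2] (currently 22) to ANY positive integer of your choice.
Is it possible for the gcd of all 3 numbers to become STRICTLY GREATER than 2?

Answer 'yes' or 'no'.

Current gcd = 2
gcd of all OTHER numbers (without N[2]=22): gcd([24, 20]) = 4
The new gcd after any change is gcd(4, new_value).
This can be at most 4.
Since 4 > old gcd 2, the gcd CAN increase (e.g., set N[2] = 4).

Answer: yes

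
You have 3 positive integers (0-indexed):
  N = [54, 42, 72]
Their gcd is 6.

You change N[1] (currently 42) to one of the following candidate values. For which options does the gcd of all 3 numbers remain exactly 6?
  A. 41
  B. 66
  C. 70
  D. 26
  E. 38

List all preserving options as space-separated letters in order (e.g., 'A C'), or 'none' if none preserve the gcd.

Old gcd = 6; gcd of others (without N[1]) = 18
New gcd for candidate v: gcd(18, v). Preserves old gcd iff gcd(18, v) = 6.
  Option A: v=41, gcd(18,41)=1 -> changes
  Option B: v=66, gcd(18,66)=6 -> preserves
  Option C: v=70, gcd(18,70)=2 -> changes
  Option D: v=26, gcd(18,26)=2 -> changes
  Option E: v=38, gcd(18,38)=2 -> changes

Answer: B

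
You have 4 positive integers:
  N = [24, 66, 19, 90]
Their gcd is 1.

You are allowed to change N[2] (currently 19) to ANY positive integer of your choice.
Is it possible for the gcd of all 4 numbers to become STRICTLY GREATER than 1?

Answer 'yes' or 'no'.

Current gcd = 1
gcd of all OTHER numbers (without N[2]=19): gcd([24, 66, 90]) = 6
The new gcd after any change is gcd(6, new_value).
This can be at most 6.
Since 6 > old gcd 1, the gcd CAN increase (e.g., set N[2] = 6).

Answer: yes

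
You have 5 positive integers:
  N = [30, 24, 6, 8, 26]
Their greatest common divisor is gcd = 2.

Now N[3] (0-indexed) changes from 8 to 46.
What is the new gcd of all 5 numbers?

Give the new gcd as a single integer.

Answer: 2

Derivation:
Numbers: [30, 24, 6, 8, 26], gcd = 2
Change: index 3, 8 -> 46
gcd of the OTHER numbers (without index 3): gcd([30, 24, 6, 26]) = 2
New gcd = gcd(g_others, new_val) = gcd(2, 46) = 2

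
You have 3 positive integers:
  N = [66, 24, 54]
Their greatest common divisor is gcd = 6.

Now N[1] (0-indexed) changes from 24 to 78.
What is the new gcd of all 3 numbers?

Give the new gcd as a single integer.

Answer: 6

Derivation:
Numbers: [66, 24, 54], gcd = 6
Change: index 1, 24 -> 78
gcd of the OTHER numbers (without index 1): gcd([66, 54]) = 6
New gcd = gcd(g_others, new_val) = gcd(6, 78) = 6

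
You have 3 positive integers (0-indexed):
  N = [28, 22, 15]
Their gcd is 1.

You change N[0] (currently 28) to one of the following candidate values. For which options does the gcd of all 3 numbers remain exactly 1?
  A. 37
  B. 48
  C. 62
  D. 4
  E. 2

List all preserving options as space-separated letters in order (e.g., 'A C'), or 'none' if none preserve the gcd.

Answer: A B C D E

Derivation:
Old gcd = 1; gcd of others (without N[0]) = 1
New gcd for candidate v: gcd(1, v). Preserves old gcd iff gcd(1, v) = 1.
  Option A: v=37, gcd(1,37)=1 -> preserves
  Option B: v=48, gcd(1,48)=1 -> preserves
  Option C: v=62, gcd(1,62)=1 -> preserves
  Option D: v=4, gcd(1,4)=1 -> preserves
  Option E: v=2, gcd(1,2)=1 -> preserves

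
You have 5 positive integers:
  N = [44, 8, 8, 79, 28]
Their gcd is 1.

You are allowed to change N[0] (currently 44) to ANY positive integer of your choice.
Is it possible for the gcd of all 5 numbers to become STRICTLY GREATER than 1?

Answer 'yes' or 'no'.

Current gcd = 1
gcd of all OTHER numbers (without N[0]=44): gcd([8, 8, 79, 28]) = 1
The new gcd after any change is gcd(1, new_value).
This can be at most 1.
Since 1 = old gcd 1, the gcd can only stay the same or decrease.

Answer: no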